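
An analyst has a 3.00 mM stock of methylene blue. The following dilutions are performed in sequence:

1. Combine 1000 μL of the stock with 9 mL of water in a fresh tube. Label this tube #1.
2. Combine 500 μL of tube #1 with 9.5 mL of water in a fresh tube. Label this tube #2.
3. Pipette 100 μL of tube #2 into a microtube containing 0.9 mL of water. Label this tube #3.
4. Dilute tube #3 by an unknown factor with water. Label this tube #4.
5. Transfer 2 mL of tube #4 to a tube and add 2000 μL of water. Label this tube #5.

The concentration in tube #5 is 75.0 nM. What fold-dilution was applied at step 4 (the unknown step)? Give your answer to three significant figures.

10.0-fold

Step 1: 1000 μL + 9 mL = 10000 μL total → factor 10000/1000 = 10
Step 2: 500 μL + 9.5 mL = 10000 μL total → factor 10000/500 = 20
Step 3: 100 μL + 0.9 mL = 1000 μL total → factor 1000/100 = 10
Step 4: unknown factor x
Step 5: 2 mL + 2000 μL = 4 mL total → factor 4/2 = 2
Product of known-step factors = 4000
Overall factor = 3.00 mM / (75.0 nM) = 40000
x = 40000 / 4000 = 10.0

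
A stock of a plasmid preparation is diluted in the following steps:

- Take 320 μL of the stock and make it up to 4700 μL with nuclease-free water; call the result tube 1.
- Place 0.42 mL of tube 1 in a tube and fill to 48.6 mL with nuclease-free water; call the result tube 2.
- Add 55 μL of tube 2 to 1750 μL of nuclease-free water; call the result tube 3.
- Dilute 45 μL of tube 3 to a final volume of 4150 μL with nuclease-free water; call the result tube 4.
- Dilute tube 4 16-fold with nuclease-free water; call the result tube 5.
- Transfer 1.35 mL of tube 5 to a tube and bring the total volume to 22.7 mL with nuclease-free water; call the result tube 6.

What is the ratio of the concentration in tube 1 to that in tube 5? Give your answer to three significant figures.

Step 1: 320 μL brought to 4700 μL → factor 4700/320 = 14.688
Step 2: 0.42 mL brought to 48.6 mL → factor 48.6/0.42 = 115.71
Step 3: 55 μL + 1750 μL = 1805 μL total → factor 1805/55 = 32.818
Step 4: 45 μL brought to 4150 μL → factor 4150/45 = 92.222
Step 5: 16-fold → factor 16
Dilution factor to tube 1 = 14.688; to tube 5 = 8.2301 × 10^7
[tube 1]/[tube 5] = (factor to tube 5)/(factor to tube 1) = 8.2301 × 10^7/14.688 = 5.60 × 10^6

5.60 × 10^6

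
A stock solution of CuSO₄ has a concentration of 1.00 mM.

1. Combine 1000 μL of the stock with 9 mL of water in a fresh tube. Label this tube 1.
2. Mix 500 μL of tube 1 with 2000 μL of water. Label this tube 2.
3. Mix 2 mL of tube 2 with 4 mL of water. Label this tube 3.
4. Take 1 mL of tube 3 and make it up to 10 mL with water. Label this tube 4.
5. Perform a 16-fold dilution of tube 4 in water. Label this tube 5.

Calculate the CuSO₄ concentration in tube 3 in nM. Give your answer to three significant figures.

6.67 × 10^3 nM

Step 1: 1000 μL + 9 mL = 10000 μL total → factor 10000/1000 = 10
Step 2: 500 μL + 2000 μL = 2500 μL total → factor 2500/500 = 5
Step 3: 2 mL + 4 mL = 6 mL total → factor 6/2 = 3
Dilution factor through tube 3 = 10 × 5 × 3 = 150
[tube 3] = 1.00 mM / 150 = 0.006667 mM = 6.67 × 10^3 nM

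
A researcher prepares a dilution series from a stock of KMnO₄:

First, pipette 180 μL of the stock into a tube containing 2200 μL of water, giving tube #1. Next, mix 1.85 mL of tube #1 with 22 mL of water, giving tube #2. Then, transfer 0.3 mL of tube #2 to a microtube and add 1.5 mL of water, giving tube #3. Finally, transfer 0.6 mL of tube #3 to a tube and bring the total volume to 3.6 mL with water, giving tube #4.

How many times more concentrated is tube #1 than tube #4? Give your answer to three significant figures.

Step 1: 180 μL + 2200 μL = 2380 μL total → factor 2380/180 = 13.222
Step 2: 1.85 mL + 22 mL = 23.85 mL total → factor 23.85/1.85 = 12.892
Step 3: 0.3 mL + 1.5 mL = 1.8 mL total → factor 1.8/0.3 = 6
Step 4: 0.6 mL brought to 3.6 mL → factor 3.6/0.6 = 6
Dilution factor to tube #1 = 13.222; to tube #4 = 6136.5
[tube #1]/[tube #4] = (factor to tube #4)/(factor to tube #1) = 6136.5/13.222 = 464

464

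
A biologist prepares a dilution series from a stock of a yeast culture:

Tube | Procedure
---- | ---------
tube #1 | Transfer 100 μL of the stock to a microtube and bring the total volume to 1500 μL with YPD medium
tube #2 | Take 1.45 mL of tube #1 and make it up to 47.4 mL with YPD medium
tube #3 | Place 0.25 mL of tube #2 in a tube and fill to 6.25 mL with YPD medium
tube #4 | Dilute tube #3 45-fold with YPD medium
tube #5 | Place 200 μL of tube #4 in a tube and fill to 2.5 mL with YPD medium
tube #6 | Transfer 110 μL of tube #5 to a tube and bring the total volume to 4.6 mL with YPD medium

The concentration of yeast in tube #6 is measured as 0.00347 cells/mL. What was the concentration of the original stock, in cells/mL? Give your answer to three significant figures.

Step 1: 100 μL brought to 1500 μL → factor 1500/100 = 15
Step 2: 1.45 mL brought to 47.4 mL → factor 47.4/1.45 = 32.69
Step 3: 0.25 mL brought to 6.25 mL → factor 6.25/0.25 = 25
Step 4: 45-fold → factor 45
Step 5: 200 μL brought to 2.5 mL → factor 2500/200 = 12.5
Step 6: 110 μL brought to 4.6 mL → factor 4600/110 = 41.818
Overall dilution factor = 15 × 32.69 × 25 × 45 × 12.5 × 41.818 = 2.8836 × 10^8
Stock = 0.00347 cells/mL × 2.8836 × 10^8 = 1.00 × 10^6 cells/mL

1.00 × 10^6 cells/mL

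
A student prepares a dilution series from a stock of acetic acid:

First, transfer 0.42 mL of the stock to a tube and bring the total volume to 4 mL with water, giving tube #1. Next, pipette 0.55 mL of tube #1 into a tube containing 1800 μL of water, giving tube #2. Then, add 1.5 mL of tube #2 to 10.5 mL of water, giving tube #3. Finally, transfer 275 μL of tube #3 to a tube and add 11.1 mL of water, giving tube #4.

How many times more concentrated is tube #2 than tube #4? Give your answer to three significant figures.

331

Step 1: 0.42 mL brought to 4 mL → factor 4/0.42 = 9.5238
Step 2: 0.55 mL + 1800 μL = 2.35 mL total → factor 2.35/0.55 = 4.2727
Step 3: 1.5 mL + 10.5 mL = 12 mL total → factor 12/1.5 = 8
Step 4: 275 μL + 11.1 mL = 11375 μL total → factor 11375/275 = 41.364
Dilution factor to tube #2 = 40.693; to tube #4 = 13466
[tube #2]/[tube #4] = (factor to tube #4)/(factor to tube #2) = 13466/40.693 = 331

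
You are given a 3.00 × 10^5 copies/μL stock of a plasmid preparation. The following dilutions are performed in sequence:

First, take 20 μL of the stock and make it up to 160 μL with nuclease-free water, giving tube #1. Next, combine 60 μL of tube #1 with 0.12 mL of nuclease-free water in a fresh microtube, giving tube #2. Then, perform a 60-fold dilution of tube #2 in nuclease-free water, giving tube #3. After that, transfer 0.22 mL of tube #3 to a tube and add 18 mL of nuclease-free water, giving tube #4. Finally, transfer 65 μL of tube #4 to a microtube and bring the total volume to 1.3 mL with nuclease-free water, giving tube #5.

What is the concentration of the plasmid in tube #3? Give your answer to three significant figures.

Step 1: 20 μL brought to 160 μL → factor 160/20 = 8
Step 2: 60 μL + 0.12 mL = 180 μL total → factor 180/60 = 3
Step 3: 60-fold → factor 60
Dilution factor through tube #3 = 8 × 3 × 60 = 1440
[tube #3] = 3.00 × 10^5 copies/μL / 1440 = 208 copies/μL

208 copies/μL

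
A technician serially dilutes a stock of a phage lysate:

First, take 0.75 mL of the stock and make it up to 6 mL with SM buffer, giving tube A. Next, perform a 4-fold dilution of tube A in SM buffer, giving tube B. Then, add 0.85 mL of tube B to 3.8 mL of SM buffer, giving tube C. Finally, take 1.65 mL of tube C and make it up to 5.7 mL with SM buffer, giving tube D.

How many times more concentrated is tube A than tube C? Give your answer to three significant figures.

Step 1: 0.75 mL brought to 6 mL → factor 6/0.75 = 8
Step 2: 4-fold → factor 4
Step 3: 0.85 mL + 3.8 mL = 4.65 mL total → factor 4.65/0.85 = 5.4706
Dilution factor to tube A = 8; to tube C = 175.06
[tube A]/[tube C] = (factor to tube C)/(factor to tube A) = 175.06/8 = 21.9

21.9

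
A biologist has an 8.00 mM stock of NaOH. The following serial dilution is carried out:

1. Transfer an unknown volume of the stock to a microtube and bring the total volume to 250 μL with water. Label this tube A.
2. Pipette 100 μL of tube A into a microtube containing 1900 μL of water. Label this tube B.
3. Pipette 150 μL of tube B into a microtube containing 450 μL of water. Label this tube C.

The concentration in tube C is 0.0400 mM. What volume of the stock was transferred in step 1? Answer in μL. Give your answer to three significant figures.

Step 1: v brought to 250 μL → factor = 250 μL/v
Step 2: 100 μL + 1900 μL = 2000 μL total → factor 2000/100 = 20
Step 3: 150 μL + 450 μL = 600 μL total → factor 600/150 = 4
Product of known-step factors = 80
Overall factor = 8.00 mM / (0.0400 mM) = 200
Step-1 factor = 200 / 80 = 2.5
v = 250 μL / 2.5 = 100 μL

100 μL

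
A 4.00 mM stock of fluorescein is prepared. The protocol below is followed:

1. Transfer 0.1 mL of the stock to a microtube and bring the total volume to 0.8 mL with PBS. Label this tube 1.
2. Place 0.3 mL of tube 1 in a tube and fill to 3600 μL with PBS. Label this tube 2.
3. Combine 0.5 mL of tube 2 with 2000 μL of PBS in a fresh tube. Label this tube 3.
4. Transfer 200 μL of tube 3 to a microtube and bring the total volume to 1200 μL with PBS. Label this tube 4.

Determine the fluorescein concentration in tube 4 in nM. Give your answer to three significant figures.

Step 1: 0.1 mL brought to 0.8 mL → factor 0.8/0.1 = 8
Step 2: 0.3 mL brought to 3600 μL → factor 3.6/0.3 = 12
Step 3: 0.5 mL + 2000 μL = 2.5 mL total → factor 2.5/0.5 = 5
Step 4: 200 μL brought to 1200 μL → factor 1200/200 = 6
Overall dilution factor = 8 × 12 × 5 × 6 = 2880
Final = 4.00 mM / 2880 = 0.001389 mM = 1.39 × 10^3 nM

1.39 × 10^3 nM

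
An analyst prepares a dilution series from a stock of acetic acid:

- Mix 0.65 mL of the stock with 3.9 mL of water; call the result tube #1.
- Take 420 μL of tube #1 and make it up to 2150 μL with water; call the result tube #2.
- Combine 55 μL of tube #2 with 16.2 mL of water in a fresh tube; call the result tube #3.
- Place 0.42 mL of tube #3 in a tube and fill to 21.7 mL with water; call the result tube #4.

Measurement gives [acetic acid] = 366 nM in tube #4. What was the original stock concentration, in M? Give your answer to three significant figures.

Step 1: 0.65 mL + 3.9 mL = 4.55 mL total → factor 4.55/0.65 = 7
Step 2: 420 μL brought to 2150 μL → factor 2150/420 = 5.119
Step 3: 55 μL + 16.2 mL = 16255 μL total → factor 16255/55 = 295.55
Step 4: 0.42 mL brought to 21.7 mL → factor 21.7/0.42 = 51.667
Overall dilution factor = 7 × 5.119 × 295.55 × 51.667 = 5.4717 × 10^5
Stock = 366 nM × 5.4717 × 10^5 = 2.003 × 10^8 nM = 0.200 M

0.200 M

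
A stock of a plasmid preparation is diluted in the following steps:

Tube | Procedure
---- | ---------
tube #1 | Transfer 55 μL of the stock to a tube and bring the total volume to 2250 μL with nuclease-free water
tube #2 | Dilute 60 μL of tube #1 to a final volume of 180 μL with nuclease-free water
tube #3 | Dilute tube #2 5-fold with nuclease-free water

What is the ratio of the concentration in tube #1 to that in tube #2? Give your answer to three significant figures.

3.00

Step 1: 55 μL brought to 2250 μL → factor 2250/55 = 40.909
Step 2: 60 μL brought to 180 μL → factor 180/60 = 3
Dilution factor to tube #1 = 40.909; to tube #2 = 122.73
[tube #1]/[tube #2] = (factor to tube #2)/(factor to tube #1) = 122.73/40.909 = 3.00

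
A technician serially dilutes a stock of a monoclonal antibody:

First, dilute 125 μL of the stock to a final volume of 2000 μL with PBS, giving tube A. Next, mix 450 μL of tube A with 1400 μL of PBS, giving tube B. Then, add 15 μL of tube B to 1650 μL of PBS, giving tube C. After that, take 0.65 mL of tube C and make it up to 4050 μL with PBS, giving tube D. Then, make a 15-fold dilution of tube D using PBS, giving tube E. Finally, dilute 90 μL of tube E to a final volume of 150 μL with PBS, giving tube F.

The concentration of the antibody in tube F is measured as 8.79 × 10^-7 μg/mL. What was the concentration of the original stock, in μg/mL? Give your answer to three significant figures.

Step 1: 125 μL brought to 2000 μL → factor 2000/125 = 16
Step 2: 450 μL + 1400 μL = 1850 μL total → factor 1850/450 = 4.1111
Step 3: 15 μL + 1650 μL = 1665 μL total → factor 1665/15 = 111
Step 4: 0.65 mL brought to 4050 μL → factor 4.05/0.65 = 6.2308
Step 5: 15-fold → factor 15
Step 6: 90 μL brought to 150 μL → factor 150/90 = 1.6667
Overall dilution factor = 16 × 4.1111 × 111 × 6.2308 × 15 × 1.6667 = 1.1373 × 10^6
Stock = 8.79 × 10^-7 μg/mL × 1.1373 × 10^6 = 1.00 μg/mL

1.00 μg/mL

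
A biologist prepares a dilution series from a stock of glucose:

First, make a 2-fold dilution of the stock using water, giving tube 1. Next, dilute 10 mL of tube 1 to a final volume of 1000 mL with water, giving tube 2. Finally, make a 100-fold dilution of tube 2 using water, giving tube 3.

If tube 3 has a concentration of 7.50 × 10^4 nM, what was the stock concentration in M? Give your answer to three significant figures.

1.50 M

Step 1: 2-fold → factor 2
Step 2: 10 mL brought to 1000 mL → factor 1000/10 = 100
Step 3: 100-fold → factor 100
Overall dilution factor = 2 × 100 × 100 = 20000
Stock = 7.50 × 10^4 nM × 20000 = 1.500 × 10^9 nM = 1.50 M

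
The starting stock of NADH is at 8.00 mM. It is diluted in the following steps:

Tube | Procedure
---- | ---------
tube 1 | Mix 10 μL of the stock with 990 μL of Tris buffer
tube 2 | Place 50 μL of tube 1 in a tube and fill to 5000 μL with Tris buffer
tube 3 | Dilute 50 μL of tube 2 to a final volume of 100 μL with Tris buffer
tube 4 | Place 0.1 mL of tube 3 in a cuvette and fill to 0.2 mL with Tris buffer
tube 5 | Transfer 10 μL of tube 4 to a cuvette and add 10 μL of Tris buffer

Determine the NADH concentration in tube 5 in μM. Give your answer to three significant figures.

0.100 μM

Step 1: 10 μL + 990 μL = 1000 μL total → factor 1000/10 = 100
Step 2: 50 μL brought to 5000 μL → factor 5000/50 = 100
Step 3: 50 μL brought to 100 μL → factor 100/50 = 2
Step 4: 0.1 mL brought to 0.2 mL → factor 0.2/0.1 = 2
Step 5: 10 μL + 10 μL = 20 μL total → factor 20/10 = 2
Overall dilution factor = 100 × 100 × 2 × 2 × 2 = 80000
Final = 8.00 mM / 80000 = 0.0001000 mM = 0.100 μM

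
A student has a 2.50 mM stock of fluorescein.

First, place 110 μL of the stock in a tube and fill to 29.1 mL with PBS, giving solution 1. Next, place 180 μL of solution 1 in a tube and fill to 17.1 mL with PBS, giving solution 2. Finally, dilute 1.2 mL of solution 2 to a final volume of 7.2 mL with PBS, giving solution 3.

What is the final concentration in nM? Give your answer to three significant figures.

Step 1: 110 μL brought to 29.1 mL → factor 29100/110 = 264.55
Step 2: 180 μL brought to 17.1 mL → factor 17100/180 = 95
Step 3: 1.2 mL brought to 7.2 mL → factor 7.2/1.2 = 6
Overall dilution factor = 264.55 × 95 × 6 = 1.5079 × 10^5
Final = 2.50 mM / 1.5079 × 10^5 = 1.658 × 10^-5 mM = 16.6 nM

16.6 nM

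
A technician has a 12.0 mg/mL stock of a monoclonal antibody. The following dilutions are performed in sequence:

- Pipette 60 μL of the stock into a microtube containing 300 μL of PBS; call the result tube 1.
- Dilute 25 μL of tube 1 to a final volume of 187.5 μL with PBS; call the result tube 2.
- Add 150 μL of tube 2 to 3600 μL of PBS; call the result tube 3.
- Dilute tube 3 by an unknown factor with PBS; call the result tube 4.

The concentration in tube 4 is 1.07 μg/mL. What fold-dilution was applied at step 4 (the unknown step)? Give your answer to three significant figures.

9.97-fold

Step 1: 60 μL + 300 μL = 360 μL total → factor 360/60 = 6
Step 2: 25 μL brought to 187.5 μL → factor 187.5/25 = 7.5
Step 3: 150 μL + 3600 μL = 3750 μL total → factor 3750/150 = 25
Step 4: unknown factor x
Product of known-step factors = 1125
Overall factor = 12.0 mg/mL / (1.07 μg/mL) = 11215
x = 11215 / 1125 = 9.97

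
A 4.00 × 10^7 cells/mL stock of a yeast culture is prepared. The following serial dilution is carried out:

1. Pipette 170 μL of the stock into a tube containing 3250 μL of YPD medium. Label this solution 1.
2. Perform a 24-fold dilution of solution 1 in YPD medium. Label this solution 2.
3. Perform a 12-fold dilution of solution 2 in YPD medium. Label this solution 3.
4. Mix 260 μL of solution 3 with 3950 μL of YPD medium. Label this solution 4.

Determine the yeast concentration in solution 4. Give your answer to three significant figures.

Step 1: 170 μL + 3250 μL = 3420 μL total → factor 3420/170 = 20.118
Step 2: 24-fold → factor 24
Step 3: 12-fold → factor 12
Step 4: 260 μL + 3950 μL = 4210 μL total → factor 4210/260 = 16.192
Overall dilution factor = 20.118 × 24 × 12 × 16.192 = 93816
Final = 4.00 × 10^7 cells/mL / 93816 = 426 cells/mL

426 cells/mL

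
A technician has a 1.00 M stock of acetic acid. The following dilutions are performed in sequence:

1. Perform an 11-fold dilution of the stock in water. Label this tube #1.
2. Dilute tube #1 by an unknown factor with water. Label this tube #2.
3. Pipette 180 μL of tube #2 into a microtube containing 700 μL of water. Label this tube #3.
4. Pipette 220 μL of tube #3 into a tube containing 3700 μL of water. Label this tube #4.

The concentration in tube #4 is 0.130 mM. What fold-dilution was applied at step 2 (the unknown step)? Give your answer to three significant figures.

8.03-fold

Step 1: 11-fold → factor 11
Step 2: unknown factor x
Step 3: 180 μL + 700 μL = 880 μL total → factor 880/180 = 4.8889
Step 4: 220 μL + 3700 μL = 3920 μL total → factor 3920/220 = 17.818
Product of known-step factors = 958.22
Overall factor = 1.00 M / (0.130 mM) = 7692.3
x = 7692.3 / 958.22 = 8.03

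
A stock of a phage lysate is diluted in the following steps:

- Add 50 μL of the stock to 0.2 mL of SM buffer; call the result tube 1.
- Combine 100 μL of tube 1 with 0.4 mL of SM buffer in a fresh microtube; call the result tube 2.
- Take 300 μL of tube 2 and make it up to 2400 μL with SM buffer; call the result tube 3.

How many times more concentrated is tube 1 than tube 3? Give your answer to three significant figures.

Step 1: 50 μL + 0.2 mL = 250 μL total → factor 250/50 = 5
Step 2: 100 μL + 0.4 mL = 500 μL total → factor 500/100 = 5
Step 3: 300 μL brought to 2400 μL → factor 2400/300 = 8
Dilution factor to tube 1 = 5; to tube 3 = 200
[tube 1]/[tube 3] = (factor to tube 3)/(factor to tube 1) = 200/5 = 40.0

40.0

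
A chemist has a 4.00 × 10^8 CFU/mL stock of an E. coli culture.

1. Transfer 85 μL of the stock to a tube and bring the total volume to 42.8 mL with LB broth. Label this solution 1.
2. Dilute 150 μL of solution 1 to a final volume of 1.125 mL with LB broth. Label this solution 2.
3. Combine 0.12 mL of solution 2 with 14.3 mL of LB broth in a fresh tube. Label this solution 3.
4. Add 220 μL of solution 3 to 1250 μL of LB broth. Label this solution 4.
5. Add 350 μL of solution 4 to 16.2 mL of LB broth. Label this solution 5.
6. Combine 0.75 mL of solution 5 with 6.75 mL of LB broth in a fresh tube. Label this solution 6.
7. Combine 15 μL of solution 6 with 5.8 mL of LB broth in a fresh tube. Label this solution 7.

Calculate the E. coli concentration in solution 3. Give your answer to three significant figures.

Step 1: 85 μL brought to 42.8 mL → factor 42800/85 = 503.53
Step 2: 150 μL brought to 1.125 mL → factor 1125/150 = 7.5
Step 3: 0.12 mL + 14.3 mL = 14.42 mL total → factor 14.42/0.12 = 120.17
Dilution factor through solution 3 = 503.53 × 7.5 × 120.17 = 4.5381 × 10^5
[solution 3] = 4.00 × 10^8 CFU/mL / 4.5381 × 10^5 = 881 CFU/mL

881 CFU/mL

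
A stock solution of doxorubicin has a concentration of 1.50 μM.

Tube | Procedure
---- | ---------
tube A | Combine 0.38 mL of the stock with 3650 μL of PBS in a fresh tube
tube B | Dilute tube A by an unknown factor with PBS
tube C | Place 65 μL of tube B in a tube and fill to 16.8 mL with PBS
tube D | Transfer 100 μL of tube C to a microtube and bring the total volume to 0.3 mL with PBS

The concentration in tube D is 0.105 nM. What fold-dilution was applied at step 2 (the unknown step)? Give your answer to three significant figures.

1.74-fold

Step 1: 0.38 mL + 3650 μL = 4.03 mL total → factor 4.03/0.38 = 10.605
Step 2: unknown factor x
Step 3: 65 μL brought to 16.8 mL → factor 16800/65 = 258.46
Step 4: 100 μL brought to 0.3 mL → factor 300/100 = 3
Product of known-step factors = 8223.2
Overall factor = 1.50 μM / (0.105 nM) = 14286
x = 14286 / 8223.2 = 1.74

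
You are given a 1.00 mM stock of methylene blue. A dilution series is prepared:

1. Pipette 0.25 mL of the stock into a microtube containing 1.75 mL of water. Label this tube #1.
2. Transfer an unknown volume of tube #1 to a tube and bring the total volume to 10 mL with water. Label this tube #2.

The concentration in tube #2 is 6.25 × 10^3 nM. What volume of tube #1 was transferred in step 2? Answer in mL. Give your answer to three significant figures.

0.500 mL

Step 1: 0.25 mL + 1.75 mL = 2 mL total → factor 2/0.25 = 8
Step 2: v brought to 10 mL → factor = 10 mL/v
Product of known-step factors = 8
Overall factor = 1.00 mM / (6.25 × 10^3 nM) = 160
Step-2 factor = 160 / 8 = 20
v = 10 mL / 20 = 0.500 mL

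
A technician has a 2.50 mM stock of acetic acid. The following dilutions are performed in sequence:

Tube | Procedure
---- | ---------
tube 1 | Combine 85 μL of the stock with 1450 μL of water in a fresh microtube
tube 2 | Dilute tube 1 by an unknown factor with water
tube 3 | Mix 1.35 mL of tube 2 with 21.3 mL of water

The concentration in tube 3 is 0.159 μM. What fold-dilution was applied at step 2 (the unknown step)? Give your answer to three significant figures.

Step 1: 85 μL + 1450 μL = 1535 μL total → factor 1535/85 = 18.059
Step 2: unknown factor x
Step 3: 1.35 mL + 21.3 mL = 22.65 mL total → factor 22.65/1.35 = 16.778
Product of known-step factors = 302.99
Overall factor = 2.50 mM / (0.159 μM) = 15723
x = 15723 / 302.99 = 51.9

51.9-fold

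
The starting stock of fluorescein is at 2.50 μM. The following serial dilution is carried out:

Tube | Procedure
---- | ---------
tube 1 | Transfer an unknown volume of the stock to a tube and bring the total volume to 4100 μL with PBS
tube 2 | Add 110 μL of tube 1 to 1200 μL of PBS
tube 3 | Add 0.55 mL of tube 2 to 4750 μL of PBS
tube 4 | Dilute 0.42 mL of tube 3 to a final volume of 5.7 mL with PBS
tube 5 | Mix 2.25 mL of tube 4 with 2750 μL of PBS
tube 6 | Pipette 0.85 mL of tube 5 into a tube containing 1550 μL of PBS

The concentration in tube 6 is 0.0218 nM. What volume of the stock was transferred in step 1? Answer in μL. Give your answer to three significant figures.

349 μL

Step 1: v brought to 4100 μL → factor = 4100 μL/v
Step 2: 110 μL + 1200 μL = 1310 μL total → factor 1310/110 = 11.909
Step 3: 0.55 mL + 4750 μL = 5.3 mL total → factor 5.3/0.55 = 9.6364
Step 4: 0.42 mL brought to 5.7 mL → factor 5.7/0.42 = 13.571
Step 5: 2.25 mL + 2750 μL = 5 mL total → factor 5/2.25 = 2.2222
Step 6: 0.85 mL + 1550 μL = 2.4 mL total → factor 2.4/0.85 = 2.8235
Product of known-step factors = 9772.3
Overall factor = 2.50 μM / (0.0218 nM) = 1.1468 × 10^5
Step-1 factor = 1.1468 × 10^5 / 9772.3 = 11.735
v = 4100 μL / 11.735 = 349 μL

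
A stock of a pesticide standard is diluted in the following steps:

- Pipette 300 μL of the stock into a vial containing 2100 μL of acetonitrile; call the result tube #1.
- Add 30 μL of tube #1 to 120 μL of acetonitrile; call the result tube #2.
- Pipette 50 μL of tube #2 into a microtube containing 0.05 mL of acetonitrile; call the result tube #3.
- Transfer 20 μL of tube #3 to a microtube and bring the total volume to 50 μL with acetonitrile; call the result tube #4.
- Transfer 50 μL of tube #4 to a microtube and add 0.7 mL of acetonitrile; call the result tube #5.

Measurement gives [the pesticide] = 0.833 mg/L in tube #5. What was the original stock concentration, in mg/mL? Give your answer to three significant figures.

2.50 mg/mL

Step 1: 300 μL + 2100 μL = 2400 μL total → factor 2400/300 = 8
Step 2: 30 μL + 120 μL = 150 μL total → factor 150/30 = 5
Step 3: 50 μL + 0.05 mL = 100 μL total → factor 100/50 = 2
Step 4: 20 μL brought to 50 μL → factor 50/20 = 2.5
Step 5: 50 μL + 0.7 mL = 750 μL total → factor 750/50 = 15
Overall dilution factor = 8 × 5 × 2 × 2.5 × 15 = 3000
Stock = 0.833 mg/L × 3000 = 2499 mg/L = 2.50 mg/mL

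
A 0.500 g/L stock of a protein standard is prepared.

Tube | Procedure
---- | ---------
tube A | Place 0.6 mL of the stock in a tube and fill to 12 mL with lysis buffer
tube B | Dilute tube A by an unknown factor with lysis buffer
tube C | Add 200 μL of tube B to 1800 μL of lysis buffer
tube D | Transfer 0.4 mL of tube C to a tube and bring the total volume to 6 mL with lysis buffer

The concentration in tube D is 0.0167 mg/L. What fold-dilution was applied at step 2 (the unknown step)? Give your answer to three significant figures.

9.98-fold

Step 1: 0.6 mL brought to 12 mL → factor 12/0.6 = 20
Step 2: unknown factor x
Step 3: 200 μL + 1800 μL = 2000 μL total → factor 2000/200 = 10
Step 4: 0.4 mL brought to 6 mL → factor 6/0.4 = 15
Product of known-step factors = 3000
Overall factor = 0.500 g/L / (0.0167 mg/L) = 29940
x = 29940 / 3000 = 9.98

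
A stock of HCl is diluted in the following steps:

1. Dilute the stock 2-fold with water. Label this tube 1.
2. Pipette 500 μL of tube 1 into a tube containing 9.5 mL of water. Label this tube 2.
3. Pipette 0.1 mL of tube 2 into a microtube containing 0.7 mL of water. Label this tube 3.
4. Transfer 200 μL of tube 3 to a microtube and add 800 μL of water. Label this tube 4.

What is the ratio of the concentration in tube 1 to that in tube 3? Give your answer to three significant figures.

Step 1: 2-fold → factor 2
Step 2: 500 μL + 9.5 mL = 10000 μL total → factor 10000/500 = 20
Step 3: 0.1 mL + 0.7 mL = 0.8 mL total → factor 0.8/0.1 = 8
Dilution factor to tube 1 = 2; to tube 3 = 320
[tube 1]/[tube 3] = (factor to tube 3)/(factor to tube 1) = 320/2 = 160

160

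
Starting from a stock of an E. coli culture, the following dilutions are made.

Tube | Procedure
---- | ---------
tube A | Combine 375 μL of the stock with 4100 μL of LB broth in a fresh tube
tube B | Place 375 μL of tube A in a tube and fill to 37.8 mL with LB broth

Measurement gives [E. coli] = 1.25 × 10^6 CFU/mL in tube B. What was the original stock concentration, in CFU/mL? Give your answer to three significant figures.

Step 1: 375 μL + 4100 μL = 4475 μL total → factor 4475/375 = 11.933
Step 2: 375 μL brought to 37.8 mL → factor 37800/375 = 100.8
Overall dilution factor = 11.933 × 100.8 = 1202.9
Stock = 1.25 × 10^6 CFU/mL × 1202.9 = 1.50 × 10^9 CFU/mL

1.50 × 10^9 CFU/mL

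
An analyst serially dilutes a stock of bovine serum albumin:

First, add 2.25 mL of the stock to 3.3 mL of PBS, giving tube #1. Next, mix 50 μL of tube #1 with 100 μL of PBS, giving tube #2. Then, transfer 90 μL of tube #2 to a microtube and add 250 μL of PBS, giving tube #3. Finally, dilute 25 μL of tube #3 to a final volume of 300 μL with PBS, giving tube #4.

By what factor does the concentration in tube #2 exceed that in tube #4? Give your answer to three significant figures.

Step 1: 2.25 mL + 3.3 mL = 5.55 mL total → factor 5.55/2.25 = 2.4667
Step 2: 50 μL + 100 μL = 150 μL total → factor 150/50 = 3
Step 3: 90 μL + 250 μL = 340 μL total → factor 340/90 = 3.7778
Step 4: 25 μL brought to 300 μL → factor 300/25 = 12
Dilution factor to tube #2 = 7.4; to tube #4 = 335.47
[tube #2]/[tube #4] = (factor to tube #4)/(factor to tube #2) = 335.47/7.4 = 45.3

45.3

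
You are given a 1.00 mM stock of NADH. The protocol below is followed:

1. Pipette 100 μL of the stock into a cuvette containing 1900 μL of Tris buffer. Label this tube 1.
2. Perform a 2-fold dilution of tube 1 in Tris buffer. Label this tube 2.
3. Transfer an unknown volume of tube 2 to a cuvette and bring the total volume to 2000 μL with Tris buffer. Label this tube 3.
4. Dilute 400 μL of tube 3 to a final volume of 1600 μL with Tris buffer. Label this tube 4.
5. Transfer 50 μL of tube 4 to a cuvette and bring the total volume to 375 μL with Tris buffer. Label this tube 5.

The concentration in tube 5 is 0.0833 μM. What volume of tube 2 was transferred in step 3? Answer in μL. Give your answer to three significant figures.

Step 1: 100 μL + 1900 μL = 2000 μL total → factor 2000/100 = 20
Step 2: 2-fold → factor 2
Step 3: v brought to 2000 μL → factor = 2000 μL/v
Step 4: 400 μL brought to 1600 μL → factor 1600/400 = 4
Step 5: 50 μL brought to 375 μL → factor 375/50 = 7.5
Product of known-step factors = 1200
Overall factor = 1.00 mM / (0.0833 μM) = 12005
Step-3 factor = 12005 / 1200 = 10.004
v = 2000 μL / 10.004 = 200 μL

200 μL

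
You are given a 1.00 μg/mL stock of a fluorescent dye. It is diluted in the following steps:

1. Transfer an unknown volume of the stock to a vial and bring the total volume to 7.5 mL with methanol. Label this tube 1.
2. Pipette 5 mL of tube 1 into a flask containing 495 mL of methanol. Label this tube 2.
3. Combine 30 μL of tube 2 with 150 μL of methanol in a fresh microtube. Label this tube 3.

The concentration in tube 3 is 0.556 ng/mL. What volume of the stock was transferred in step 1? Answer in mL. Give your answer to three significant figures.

2.50 mL

Step 1: v brought to 7.5 mL → factor = 7.5 mL/v
Step 2: 5 mL + 495 mL = 500 mL total → factor 500/5 = 100
Step 3: 30 μL + 150 μL = 180 μL total → factor 180/30 = 6
Product of known-step factors = 600
Overall factor = 1.00 μg/mL / (0.556 ng/mL) = 1798.6
Step-1 factor = 1798.6 / 600 = 2.9976
v = 7.5 mL / 2.9976 = 2.50 mL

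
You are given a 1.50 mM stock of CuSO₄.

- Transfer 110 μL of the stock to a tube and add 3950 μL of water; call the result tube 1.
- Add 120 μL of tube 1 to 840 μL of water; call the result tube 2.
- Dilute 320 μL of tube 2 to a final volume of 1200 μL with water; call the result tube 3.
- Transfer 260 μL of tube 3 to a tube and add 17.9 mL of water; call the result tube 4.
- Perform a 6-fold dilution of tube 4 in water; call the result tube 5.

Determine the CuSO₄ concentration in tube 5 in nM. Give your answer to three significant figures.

3.23 nM

Step 1: 110 μL + 3950 μL = 4060 μL total → factor 4060/110 = 36.909
Step 2: 120 μL + 840 μL = 960 μL total → factor 960/120 = 8
Step 3: 320 μL brought to 1200 μL → factor 1200/320 = 3.75
Step 4: 260 μL + 17.9 mL = 18160 μL total → factor 18160/260 = 69.846
Step 5: 6-fold → factor 6
Overall dilution factor = 36.909 × 8 × 3.75 × 69.846 × 6 = 4.6403 × 10^5
Final = 1.50 mM / 4.6403 × 10^5 = 3.233 × 10^-6 mM = 3.23 nM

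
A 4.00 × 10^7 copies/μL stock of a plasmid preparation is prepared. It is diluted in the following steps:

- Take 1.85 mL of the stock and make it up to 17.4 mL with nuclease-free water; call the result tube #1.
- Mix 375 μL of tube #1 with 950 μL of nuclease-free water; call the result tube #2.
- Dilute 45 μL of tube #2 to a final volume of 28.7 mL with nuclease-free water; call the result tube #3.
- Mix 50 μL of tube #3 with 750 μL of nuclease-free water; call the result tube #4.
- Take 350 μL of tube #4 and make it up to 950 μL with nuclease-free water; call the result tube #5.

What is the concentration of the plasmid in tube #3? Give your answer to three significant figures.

1.89 × 10^3 copies/μL

Step 1: 1.85 mL brought to 17.4 mL → factor 17.4/1.85 = 9.4054
Step 2: 375 μL + 950 μL = 1325 μL total → factor 1325/375 = 3.5333
Step 3: 45 μL brought to 28.7 mL → factor 28700/45 = 637.78
Dilution factor through tube #3 = 9.4054 × 3.5333 × 637.78 = 21195
[tube #3] = 4.00 × 10^7 copies/μL / 21195 = 1.89 × 10^3 copies/μL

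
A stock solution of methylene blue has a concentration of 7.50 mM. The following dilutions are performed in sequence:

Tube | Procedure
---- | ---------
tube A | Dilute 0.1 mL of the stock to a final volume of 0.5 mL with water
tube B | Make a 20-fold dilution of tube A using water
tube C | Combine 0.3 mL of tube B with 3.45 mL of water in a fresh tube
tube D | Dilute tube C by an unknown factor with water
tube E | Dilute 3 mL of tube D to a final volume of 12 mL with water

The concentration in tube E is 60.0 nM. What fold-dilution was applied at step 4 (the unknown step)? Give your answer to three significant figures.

Step 1: 0.1 mL brought to 0.5 mL → factor 0.5/0.1 = 5
Step 2: 20-fold → factor 20
Step 3: 0.3 mL + 3.45 mL = 3.75 mL total → factor 3.75/0.3 = 12.5
Step 4: unknown factor x
Step 5: 3 mL brought to 12 mL → factor 12/3 = 4
Product of known-step factors = 5000
Overall factor = 7.50 mM / (60.0 nM) = 1.25 × 10^5
x = 1.25 × 10^5 / 5000 = 25.0

25.0-fold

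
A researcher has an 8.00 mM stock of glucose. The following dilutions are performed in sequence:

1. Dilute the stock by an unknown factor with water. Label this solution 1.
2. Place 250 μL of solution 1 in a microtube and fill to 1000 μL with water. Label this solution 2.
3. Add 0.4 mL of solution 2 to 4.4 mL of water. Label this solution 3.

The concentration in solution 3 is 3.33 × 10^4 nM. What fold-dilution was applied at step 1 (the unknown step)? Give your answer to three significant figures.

5.01-fold

Step 1: unknown factor x
Step 2: 250 μL brought to 1000 μL → factor 1000/250 = 4
Step 3: 0.4 mL + 4.4 mL = 4.8 mL total → factor 4.8/0.4 = 12
Product of known-step factors = 48
Overall factor = 8.00 mM / (3.33 × 10^4 nM) = 240.24
x = 240.24 / 48 = 5.01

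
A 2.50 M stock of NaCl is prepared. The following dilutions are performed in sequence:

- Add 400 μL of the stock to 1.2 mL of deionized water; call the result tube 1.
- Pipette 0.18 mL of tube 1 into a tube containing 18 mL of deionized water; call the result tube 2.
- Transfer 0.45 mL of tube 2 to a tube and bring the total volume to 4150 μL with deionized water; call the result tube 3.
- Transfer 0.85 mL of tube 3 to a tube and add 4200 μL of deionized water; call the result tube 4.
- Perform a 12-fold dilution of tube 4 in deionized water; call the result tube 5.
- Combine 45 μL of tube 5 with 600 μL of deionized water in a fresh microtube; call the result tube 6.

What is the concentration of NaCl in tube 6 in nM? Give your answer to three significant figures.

Step 1: 400 μL + 1.2 mL = 1600 μL total → factor 1600/400 = 4
Step 2: 0.18 mL + 18 mL = 18.18 mL total → factor 18.18/0.18 = 101
Step 3: 0.45 mL brought to 4150 μL → factor 4.15/0.45 = 9.2222
Step 4: 0.85 mL + 4200 μL = 5.05 mL total → factor 5.05/0.85 = 5.9412
Step 5: 12-fold → factor 12
Step 6: 45 μL + 600 μL = 645 μL total → factor 645/45 = 14.333
Overall dilution factor = 4 × 101 × 9.2222 × 5.9412 × 12 × 14.333 = 3.8073 × 10^6
Final = 2.50 M / 3.8073 × 10^6 = 6.566 × 10^-7 M = 657 nM

657 nM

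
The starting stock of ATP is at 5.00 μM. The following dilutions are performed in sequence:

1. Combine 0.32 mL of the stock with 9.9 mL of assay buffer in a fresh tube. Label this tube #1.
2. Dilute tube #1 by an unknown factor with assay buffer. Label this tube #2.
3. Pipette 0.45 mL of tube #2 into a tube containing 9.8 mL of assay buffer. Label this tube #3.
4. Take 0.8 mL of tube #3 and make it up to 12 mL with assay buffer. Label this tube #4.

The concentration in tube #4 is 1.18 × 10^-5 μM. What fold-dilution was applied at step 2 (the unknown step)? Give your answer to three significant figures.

Step 1: 0.32 mL + 9.9 mL = 10.22 mL total → factor 10.22/0.32 = 31.938
Step 2: unknown factor x
Step 3: 0.45 mL + 9.8 mL = 10.25 mL total → factor 10.25/0.45 = 22.778
Step 4: 0.8 mL brought to 12 mL → factor 12/0.8 = 15
Product of known-step factors = 10912
Overall factor = 5.00 μM / (1.18 × 10^-5 μM) = 4.2373 × 10^5
x = 4.2373 × 10^5 / 10912 = 38.8

38.8-fold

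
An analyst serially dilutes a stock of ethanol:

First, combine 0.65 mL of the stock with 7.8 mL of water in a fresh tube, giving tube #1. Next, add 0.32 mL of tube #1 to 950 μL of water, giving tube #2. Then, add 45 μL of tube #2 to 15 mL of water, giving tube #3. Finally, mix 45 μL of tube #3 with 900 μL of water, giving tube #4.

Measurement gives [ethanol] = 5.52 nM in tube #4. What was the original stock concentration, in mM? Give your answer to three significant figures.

Step 1: 0.65 mL + 7.8 mL = 8.45 mL total → factor 8.45/0.65 = 13
Step 2: 0.32 mL + 950 μL = 1.27 mL total → factor 1.27/0.32 = 3.9688
Step 3: 45 μL + 15 mL = 15045 μL total → factor 15045/45 = 334.33
Step 4: 45 μL + 900 μL = 945 μL total → factor 945/45 = 21
Overall dilution factor = 13 × 3.9688 × 334.33 × 21 = 3.6224 × 10^5
Stock = 5.52 nM × 3.6224 × 10^5 = 2.000 × 10^6 nM = 2.00 mM

2.00 mM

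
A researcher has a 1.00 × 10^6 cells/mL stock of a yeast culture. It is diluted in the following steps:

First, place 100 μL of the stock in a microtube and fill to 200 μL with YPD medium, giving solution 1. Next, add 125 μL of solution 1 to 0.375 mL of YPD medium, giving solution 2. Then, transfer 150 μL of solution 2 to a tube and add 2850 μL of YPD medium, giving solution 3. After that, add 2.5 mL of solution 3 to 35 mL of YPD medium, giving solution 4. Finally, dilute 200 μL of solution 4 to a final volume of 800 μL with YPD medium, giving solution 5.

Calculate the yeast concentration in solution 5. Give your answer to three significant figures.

104 cells/mL

Step 1: 100 μL brought to 200 μL → factor 200/100 = 2
Step 2: 125 μL + 0.375 mL = 500 μL total → factor 500/125 = 4
Step 3: 150 μL + 2850 μL = 3000 μL total → factor 3000/150 = 20
Step 4: 2.5 mL + 35 mL = 37.5 mL total → factor 37.5/2.5 = 15
Step 5: 200 μL brought to 800 μL → factor 800/200 = 4
Dilution factor through solution 5 = 2 × 4 × 20 × 15 × 4 = 9600
[solution 5] = 1.00 × 10^6 cells/mL / 9600 = 104 cells/mL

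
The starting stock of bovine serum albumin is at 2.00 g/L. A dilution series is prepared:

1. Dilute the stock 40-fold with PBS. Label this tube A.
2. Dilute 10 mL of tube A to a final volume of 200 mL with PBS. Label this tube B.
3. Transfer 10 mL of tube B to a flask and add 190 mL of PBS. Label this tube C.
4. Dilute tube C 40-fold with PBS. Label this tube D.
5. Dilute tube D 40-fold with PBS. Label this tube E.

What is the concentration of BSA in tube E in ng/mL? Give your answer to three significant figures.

Step 1: 40-fold → factor 40
Step 2: 10 mL brought to 200 mL → factor 200/10 = 20
Step 3: 10 mL + 190 mL = 200 mL total → factor 200/10 = 20
Step 4: 40-fold → factor 40
Step 5: 40-fold → factor 40
Overall dilution factor = 40 × 20 × 20 × 40 × 40 = 2.56 × 10^7
Final = 2.00 g/L / 2.56 × 10^7 = 7.813 × 10^-8 g/L = 0.0781 ng/mL

0.0781 ng/mL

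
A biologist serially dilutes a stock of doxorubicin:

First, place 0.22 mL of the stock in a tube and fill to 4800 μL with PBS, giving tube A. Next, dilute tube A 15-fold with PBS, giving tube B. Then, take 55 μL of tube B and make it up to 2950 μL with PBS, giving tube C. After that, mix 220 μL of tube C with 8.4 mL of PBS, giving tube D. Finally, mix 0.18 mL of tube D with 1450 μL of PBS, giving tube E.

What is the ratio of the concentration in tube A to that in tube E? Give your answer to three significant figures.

Step 1: 0.22 mL brought to 4800 μL → factor 4.8/0.22 = 21.818
Step 2: 15-fold → factor 15
Step 3: 55 μL brought to 2950 μL → factor 2950/55 = 53.636
Step 4: 220 μL + 8.4 mL = 8620 μL total → factor 8620/220 = 39.182
Step 5: 0.18 mL + 1450 μL = 1.63 mL total → factor 1.63/0.18 = 9.0556
Dilution factor to tube A = 21.818; to tube E = 6.2283 × 10^6
[tube A]/[tube E] = (factor to tube E)/(factor to tube A) = 6.2283 × 10^6/21.818 = 2.85 × 10^5

2.85 × 10^5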